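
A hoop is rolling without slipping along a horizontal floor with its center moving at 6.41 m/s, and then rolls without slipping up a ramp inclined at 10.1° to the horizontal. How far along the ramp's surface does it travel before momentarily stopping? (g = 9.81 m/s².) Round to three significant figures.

For this body I = MR², i.e. k = I/(MR²) = 1.
Rolling without slipping gives ω = v/R, so the total kinetic energy is ½Mv² + ½Iω² = ½(1+k)Mv² = Mv².
Setting this equal to Mgh gives the vertical rise h = (1+k)v₀²/(2g) = 2×6.41²/(2×9.81) = 4.188 m.
The distance along the slope is d = h/sinθ = 4.188/sin10.1° ≈ 23.9 m.

d ≈ 23.9 m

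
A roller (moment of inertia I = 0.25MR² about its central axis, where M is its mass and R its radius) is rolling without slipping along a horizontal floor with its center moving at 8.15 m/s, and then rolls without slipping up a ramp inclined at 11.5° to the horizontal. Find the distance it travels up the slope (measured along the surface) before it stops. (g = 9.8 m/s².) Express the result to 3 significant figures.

d ≈ 21.2 m

For this body I = 0.25MR², i.e. k = I/(MR²) = 0.25.
Pure rolling means v = ωR; then KE = ½Mv² + ½I(v/R)² = ½(1+k)Mv² = (5/8)Mv².
Setting this equal to Mgh gives the vertical rise h = (1+k)v₀²/(2g) = 1.25×8.15²/(2×9.8) = 4.236 m.
The distance along the slope is d = h/sinθ = 4.236/sin11.5° ≈ 21.2 m.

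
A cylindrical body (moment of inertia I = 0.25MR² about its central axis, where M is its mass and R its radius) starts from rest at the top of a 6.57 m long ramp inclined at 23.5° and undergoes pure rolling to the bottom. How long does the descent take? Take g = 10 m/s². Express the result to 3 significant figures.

t ≈ 2.03 s

The moment of inertia is 0.25MR², giving k ≡ I/(MR²) = 0.25.
Newton's second law down the slope: Mg sinθ − f = Ma. The torque equation fR = Iα (with α = a/R) gives f = kMa.
Hence a = g sinθ/(1+k) = 10×sin23.5°/1.25 = 3.19 m/s².
Starting from rest, L = ½at², so t = √(2L/a) = √(2×6.57/3.19) ≈ 2.03 s.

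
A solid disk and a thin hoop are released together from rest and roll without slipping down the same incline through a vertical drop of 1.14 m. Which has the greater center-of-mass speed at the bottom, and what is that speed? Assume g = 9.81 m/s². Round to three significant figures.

the solid disk, at v ≈ 3.86 m/s

For rolling without slipping, Mgh = ½(1+k)Mv² where k = I/(MR²), so v = √(2gh/(1+k)).
Solid disk: k = 0.5, giving v = √(2×9.81×1.14/1.5) = 3.862 m/s.
Thin hoop: k = 1, giving v = √(2×9.81×1.14/2) = 3.344 m/s.
The smaller k wins: the solid disk, at ≈ 3.86 m/s.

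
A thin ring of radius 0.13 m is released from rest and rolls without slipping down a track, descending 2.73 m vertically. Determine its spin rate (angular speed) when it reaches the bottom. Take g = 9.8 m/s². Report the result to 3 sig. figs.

With I = MR², the ratio k = I/(MR²) is 1.
The rolling condition ω = v/R makes the rotational term ½I(v/R)² = ½kMv², so KE_total = ½(1+k)Mv² = Mv².
Energy conservation Mgh = ½(1+k)Mv² gives v = √(2gh/(1+k)) = √(2 × 9.8 × 2.73 / 2) = 5.172 m/s.
The angular speed follows from ω = v/R = 5.172/0.13 ≈ 39.8 rad/s.

ω ≈ 39.8 rad/s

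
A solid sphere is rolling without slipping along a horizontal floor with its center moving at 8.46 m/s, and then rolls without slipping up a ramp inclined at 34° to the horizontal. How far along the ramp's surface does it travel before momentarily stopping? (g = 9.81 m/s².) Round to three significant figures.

With I = (2/5)MR², the ratio k = I/(MR²) is 0.4.
Since it rolls without slipping, ω = v/R and KE = ½Mv² + ½Iω² = ½(1+k)Mv² = (7/10)Mv².
Setting this equal to Mgh gives the vertical rise h = (1+k)v₀²/(2g) = 1.4×8.46²/(2×9.81) = 5.107 m.
Along the incline, d = h/sinθ = 5.107/sin34° ≈ 9.13 m.

d ≈ 9.13 m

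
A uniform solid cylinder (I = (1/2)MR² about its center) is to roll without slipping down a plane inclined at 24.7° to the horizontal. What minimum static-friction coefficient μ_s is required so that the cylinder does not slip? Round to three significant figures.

For this body I = (1/2)MR², i.e. k = I/(MR²) = 0.5.
Newton's second law down the slope: Mg sinθ − f = Ma. The torque equation fR = Iα (with α = a/R) gives f = kMa.
These give a = g sinθ/(1+k) and the required friction f = kMg sinθ/(1+k).
The normal force is N = Mg cosθ, so μ_min = f/N = k tanθ/(1+k).
μ_min = 0.5 × tan24.7° / 1.5 ≈ 0.153.

μ_min ≈ 0.153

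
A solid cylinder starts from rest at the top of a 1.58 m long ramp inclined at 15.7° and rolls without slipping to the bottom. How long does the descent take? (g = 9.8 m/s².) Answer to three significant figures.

Here I = (1/2)MR², so the shape factor k = I/(MR²) = 0.5.
Along the incline Mg sinθ − f = Ma, and torque about the center fR = Iα = kMR²(a/R) gives f = kMa.
Hence a = g sinθ/(1+k) = 9.8×sin15.7°/1.5 = 1.768 m/s².
Starting from rest, L = ½at², so t = √(2L/a) = √(2×1.58/1.768) ≈ 1.34 s.

t ≈ 1.34 s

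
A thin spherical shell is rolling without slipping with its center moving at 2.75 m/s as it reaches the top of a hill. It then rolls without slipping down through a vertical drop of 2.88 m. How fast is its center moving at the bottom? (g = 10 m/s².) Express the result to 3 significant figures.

Here I = (2/3)MR², so the shape factor k = I/(MR²) = 2/3.
Rolling without slipping gives ω = v/R, so the total kinetic energy is ½Mv² + ½Iω² = ½(1+k)Mv² = (5/6)Mv².
Energy conservation: (5/6)Mv₀² + Mgh = (5/6)Mv², so v² = v₀² + 2gh/(1+k).
v = √(2.75² + 2×10×2.88/1.667) = √42.12 ≈ 6.49 m/s.

v ≈ 6.49 m/s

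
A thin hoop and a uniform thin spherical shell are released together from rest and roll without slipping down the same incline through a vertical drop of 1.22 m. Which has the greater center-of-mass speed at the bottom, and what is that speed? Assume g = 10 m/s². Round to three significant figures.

the uniform thin spherical shell, at v ≈ 3.83 m/s

For rolling without slipping, Mgh = ½(1+k)Mv² where k = I/(MR²), so v = √(2gh/(1+k)).
Thin hoop: k = 1, giving v = √(2×10×1.22/2) = 3.493 m/s.
Uniform thin spherical shell: k = 2/3, giving v = √(2×10×1.22/1.667) = 3.826 m/s.
The smaller k wins: the uniform thin spherical shell, at ≈ 3.83 m/s.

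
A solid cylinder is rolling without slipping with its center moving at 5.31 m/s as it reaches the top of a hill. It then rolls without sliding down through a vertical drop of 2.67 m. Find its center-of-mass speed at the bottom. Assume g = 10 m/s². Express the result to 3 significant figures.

Here I = (1/2)MR², so the shape factor k = I/(MR²) = 0.5.
Since it rolls without slipping, ω = v/R and KE = ½Mv² + ½Iω² = ½(1+k)Mv² = (3/4)Mv².
Conserving energy between top and bottom: (3/4)Mv² = (3/4)Mv₀² + Mgh, hence v² = v₀² + 2gh/(1+k).
v = √(5.31² + 2×10×2.67/1.5) = √63.8 ≈ 7.99 m/s.

v ≈ 7.99 m/s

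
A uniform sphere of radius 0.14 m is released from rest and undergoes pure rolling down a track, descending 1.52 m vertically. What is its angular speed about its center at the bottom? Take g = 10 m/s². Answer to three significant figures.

ω ≈ 33.3 rad/s

Here I = (2/5)MR², so the shape factor k = I/(MR²) = 0.4.
Rolling without slipping gives ω = v/R, so the total kinetic energy is ½Mv² + ½Iω² = ½(1+k)Mv² = (7/10)Mv².
Energy conservation Mgh = ½(1+k)Mv² gives v = √(2gh/(1+k)) = √(2 × 10 × 1.52 / 1.4) = 4.66 m/s.
Then ω = v/R = 4.66 / 0.14 ≈ 33.3 rad/s.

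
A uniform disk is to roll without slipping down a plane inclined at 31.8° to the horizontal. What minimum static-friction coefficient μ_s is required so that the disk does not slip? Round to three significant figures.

μ_min ≈ 0.207

With I = (1/2)MR², the ratio k = I/(MR²) is 0.5.
Translational: Mg sinθ − f = Ma. Rotational about the CM: fR = Iα = kMRa, so f = kMa.
These give a = g sinθ/(1+k) and the required friction f = kMg sinθ/(1+k).
The normal force is N = Mg cosθ, so μ_min = f/N = k tanθ/(1+k).
μ_min = 0.5 × tan31.8° / 1.5 ≈ 0.207.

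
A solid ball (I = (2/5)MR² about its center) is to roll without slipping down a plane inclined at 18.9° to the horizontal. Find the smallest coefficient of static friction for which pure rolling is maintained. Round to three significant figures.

Here I = (2/5)MR², so the shape factor k = I/(MR²) = 0.4.
Translational: Mg sinθ − f = Ma. Rotational about the CM: fR = Iα = kMRa, so f = kMa.
These give a = g sinθ/(1+k) and the required friction f = kMg sinθ/(1+k).
The normal force is N = Mg cosθ, so μ_min = f/N = k tanθ/(1+k).
μ_min = 0.4 × tan18.9° / 1.4 ≈ 0.0978.

μ_min ≈ 0.0978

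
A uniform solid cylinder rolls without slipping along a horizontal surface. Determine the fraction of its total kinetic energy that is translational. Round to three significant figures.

fraction ≈ 0.667

With I = (1/2)MR², the ratio k = I/(MR²) is 0.5.
Since ω = v/R, the translational part is ½Mv² and the rotational part is ½I(v/R)² = ½kMv²; the total is ½(1+k)Mv².
The translational fraction is therefore 1/(1+k) = 1/1.5 ≈ 0.667.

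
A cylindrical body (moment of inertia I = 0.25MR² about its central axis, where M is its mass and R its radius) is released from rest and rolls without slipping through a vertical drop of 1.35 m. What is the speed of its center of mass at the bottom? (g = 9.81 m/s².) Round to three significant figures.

v ≈ 4.60 m/s

With I = 0.25MR², the ratio k = I/(MR²) is 0.25.
Since it rolls without slipping, ω = v/R and KE = ½Mv² + ½Iω² = ½(1+k)Mv² = (5/8)Mv².
Energy conservation: Mgh = (5/8)Mv², so v = √(2gh/(1+k)) = √(2 × 9.81 × 1.35 / 1.25) ≈ 4.60 m/s.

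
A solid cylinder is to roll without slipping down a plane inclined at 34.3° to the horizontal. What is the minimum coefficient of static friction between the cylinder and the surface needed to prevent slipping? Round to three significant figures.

μ_min ≈ 0.227

For this body I = (1/2)MR², i.e. k = I/(MR²) = 0.5.
Along the incline Mg sinθ − f = Ma, and torque about the center fR = Iα = kMR²(a/R) gives f = kMa.
These give a = g sinθ/(1+k) and the required friction f = kMg sinθ/(1+k).
The normal force is N = Mg cosθ, so μ_min = f/N = k tanθ/(1+k).
μ_min = 0.5 × tan34.3° / 1.5 ≈ 0.227.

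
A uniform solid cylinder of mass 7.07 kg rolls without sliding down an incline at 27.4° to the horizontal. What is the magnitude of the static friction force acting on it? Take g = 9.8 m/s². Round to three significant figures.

Here I = (1/2)MR², so the shape factor k = I/(MR²) = 0.5.
Newton's second law down the slope: Mg sinθ − f = Ma. The torque equation fR = Iα (with α = a/R) gives f = kMa.
Combining, a = g sinθ/(1+k) and f = kMa = kMg sinθ/(1+k).
f = 0.5 × 7.07 × 9.8 × sin27.4° / 1.5 ≈ 10.6 N.

f ≈ 10.6 N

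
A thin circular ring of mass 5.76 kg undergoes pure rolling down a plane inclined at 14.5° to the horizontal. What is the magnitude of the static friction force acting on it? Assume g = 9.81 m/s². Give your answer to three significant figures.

f ≈ 7.07 N

The moment of inertia is MR², giving k ≡ I/(MR²) = 1.
Newton's second law down the slope: Mg sinθ − f = Ma. The torque equation fR = Iα (with α = a/R) gives f = kMa.
Combining, a = g sinθ/(1+k) and f = kMa = kMg sinθ/(1+k).
f = 1 × 5.76 × 9.81 × sin14.5° / 2 ≈ 7.07 N.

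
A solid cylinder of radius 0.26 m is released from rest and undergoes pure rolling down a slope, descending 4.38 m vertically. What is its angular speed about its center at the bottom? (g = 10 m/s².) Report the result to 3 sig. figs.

The moment of inertia is (1/2)MR², giving k ≡ I/(MR²) = 0.5.
Pure rolling means v = ωR; then KE = ½Mv² + ½I(v/R)² = ½(1+k)Mv² = (3/4)Mv².
Energy conservation Mgh = ½(1+k)Mv² gives v = √(2gh/(1+k)) = √(2 × 10 × 4.38 / 1.5) = 7.642 m/s.
The angular speed follows from ω = v/R = 7.642/0.26 ≈ 29.4 rad/s.

ω ≈ 29.4 rad/s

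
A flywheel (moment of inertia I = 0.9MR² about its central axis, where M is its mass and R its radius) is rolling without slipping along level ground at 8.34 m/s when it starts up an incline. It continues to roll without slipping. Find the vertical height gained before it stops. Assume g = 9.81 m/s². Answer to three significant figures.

The moment of inertia is 0.9MR², giving k ≡ I/(MR²) = 0.9.
Since it rolls without slipping, ω = v/R and KE = ½Mv² + ½Iω² = ½(1+k)Mv² = (19/20)Mv².
At the top the kinetic energy is zero, so (19/20)Mv₀² = Mgh.
Thus h = (1+k)v₀²/(2g) = 1.9 × 8.34² / (2 × 9.81) ≈ 6.74 m.

h ≈ 6.74 m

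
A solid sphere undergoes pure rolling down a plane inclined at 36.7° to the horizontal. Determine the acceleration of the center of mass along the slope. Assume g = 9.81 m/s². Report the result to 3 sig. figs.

With I = (2/5)MR², the ratio k = I/(MR²) is 0.4.
Along the incline Mg sinθ − f = Ma, and torque about the center fR = Iα = kMR²(a/R) gives f = kMa.
Eliminating f: Mg sinθ = (1+k)Ma, so a = g sinθ/(1+k) = 9.81 × sin36.7° / 1.4 ≈ 4.19 m/s².

a ≈ 4.19 m/s²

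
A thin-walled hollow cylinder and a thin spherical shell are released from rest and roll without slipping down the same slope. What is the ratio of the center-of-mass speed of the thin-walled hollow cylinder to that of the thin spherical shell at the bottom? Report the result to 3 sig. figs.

Each satisfies Mgh = ½(1+k)Mv² with k = I/(MR²), so v ∝ 1/√(1+k).
For the thin-walled hollow cylinder k = 1; for the thin spherical shell k = 2/3.
v₁/v₂ = √((1+k₂)/(1+k₁)) = √(1.667/2) ≈ 0.913.

v_ratio ≈ 0.913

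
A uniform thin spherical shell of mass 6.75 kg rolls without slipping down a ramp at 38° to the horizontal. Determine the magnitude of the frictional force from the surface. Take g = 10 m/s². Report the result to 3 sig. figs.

For this body I = (2/3)MR², i.e. k = I/(MR²) = 2/3.
Newton's second law down the slope: Mg sinθ − f = Ma. The torque equation fR = Iα (with α = a/R) gives f = kMa.
Combining, a = g sinθ/(1+k) and f = kMa = kMg sinθ/(1+k).
f = (2/3) × 6.75 × 10 × sin38° / 1.667 ≈ 16.6 N.

f ≈ 16.6 N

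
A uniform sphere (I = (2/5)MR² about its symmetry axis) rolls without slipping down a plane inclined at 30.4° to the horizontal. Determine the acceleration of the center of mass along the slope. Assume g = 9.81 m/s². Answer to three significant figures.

For this body I = (2/5)MR², i.e. k = I/(MR²) = 0.4.
Along the incline Mg sinθ − f = Ma, and torque about the center fR = Iα = kMR²(a/R) gives f = kMa.
Eliminating f: Mg sinθ = (1+k)Ma, so a = g sinθ/(1+k) = 9.81 × sin30.4° / 1.4 ≈ 3.55 m/s².

a ≈ 3.55 m/s²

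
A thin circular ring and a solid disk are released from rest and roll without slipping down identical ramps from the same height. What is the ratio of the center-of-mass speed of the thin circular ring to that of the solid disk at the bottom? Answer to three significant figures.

v_ratio ≈ 0.866

Each satisfies Mgh = ½(1+k)Mv² with k = I/(MR²), so v ∝ 1/√(1+k).
For the thin circular ring k = 1; for the solid disk k = 0.5.
v₁/v₂ = √((1+k₂)/(1+k₁)) = √(1.5/2) ≈ 0.866.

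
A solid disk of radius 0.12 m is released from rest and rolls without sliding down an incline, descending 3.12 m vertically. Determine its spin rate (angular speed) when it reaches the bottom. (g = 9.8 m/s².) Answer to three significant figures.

ω ≈ 53.2 rad/s

For this body I = (1/2)MR², i.e. k = I/(MR²) = 0.5.
The rolling condition ω = v/R makes the rotational term ½I(v/R)² = ½kMv², so KE_total = ½(1+k)Mv² = (3/4)Mv².
Energy conservation Mgh = ½(1+k)Mv² gives v = √(2gh/(1+k)) = √(2 × 9.8 × 3.12 / 1.5) = 6.385 m/s.
The angular speed follows from ω = v/R = 6.385/0.12 ≈ 53.2 rad/s.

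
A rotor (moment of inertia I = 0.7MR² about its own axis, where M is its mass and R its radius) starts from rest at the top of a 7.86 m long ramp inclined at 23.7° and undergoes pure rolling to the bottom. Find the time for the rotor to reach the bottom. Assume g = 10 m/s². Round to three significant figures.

t ≈ 2.58 s

Here I = 0.7MR², so the shape factor k = I/(MR²) = 0.7.
Newton's second law down the slope: Mg sinθ − f = Ma. The torque equation fR = Iα (with α = a/R) gives f = kMa.
Hence a = g sinθ/(1+k) = 10×sin23.7°/1.7 = 2.364 m/s².
With constant a from rest, t = √(2L/a) = √(2·7.86/2.364) ≈ 2.58 s.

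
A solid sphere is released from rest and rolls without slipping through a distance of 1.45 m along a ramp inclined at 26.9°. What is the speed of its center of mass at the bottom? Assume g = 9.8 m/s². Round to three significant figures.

v ≈ 3.03 m/s

Here I = (2/5)MR², so the shape factor k = I/(MR²) = 0.4.
Pure rolling means v = ωR; then KE = ½Mv² + ½I(v/R)² = ½(1+k)Mv² = (7/10)Mv².
The vertical drop is h = L sinθ = 1.45 × sin26.9° = 0.656 m.
Setting Mgh = (7/10)Mv² gives v = √(2gh/(1+k)) = √(2·9.8·0.656/1.4) ≈ 3.03 m/s.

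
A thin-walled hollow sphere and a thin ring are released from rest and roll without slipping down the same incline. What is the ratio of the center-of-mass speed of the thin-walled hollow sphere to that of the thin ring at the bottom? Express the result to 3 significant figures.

Each satisfies Mgh = ½(1+k)Mv² with k = I/(MR²), so v ∝ 1/√(1+k).
For the thin-walled hollow sphere k = 2/3; for the thin ring k = 1.
v₁/v₂ = √((1+k₂)/(1+k₁)) = √(2/1.667) ≈ 1.10.

v_ratio ≈ 1.10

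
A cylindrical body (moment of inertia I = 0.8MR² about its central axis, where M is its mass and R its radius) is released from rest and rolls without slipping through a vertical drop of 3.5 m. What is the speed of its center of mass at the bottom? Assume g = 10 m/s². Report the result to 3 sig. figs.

v ≈ 6.24 m/s

For this body I = 0.8MR², i.e. k = I/(MR²) = 0.8.
The rolling condition ω = v/R makes the rotational term ½I(v/R)² = ½kMv², so KE_total = ½(1+k)Mv² = (9/10)Mv².
Setting Mgh = (9/10)Mv² gives v = √(2gh/(1+k)) = √(2·10·3.5/1.8) ≈ 6.24 m/s.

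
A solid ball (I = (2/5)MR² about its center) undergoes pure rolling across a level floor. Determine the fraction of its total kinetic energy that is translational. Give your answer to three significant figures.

fraction ≈ 0.714

Here I = (2/5)MR², so the shape factor k = I/(MR²) = 0.4.
Since ω = v/R, the translational part is ½Mv² and the rotational part is ½I(v/R)² = ½kMv²; the total is ½(1+k)Mv².
The translational fraction is therefore 1/(1+k) = 1/1.4 ≈ 0.714.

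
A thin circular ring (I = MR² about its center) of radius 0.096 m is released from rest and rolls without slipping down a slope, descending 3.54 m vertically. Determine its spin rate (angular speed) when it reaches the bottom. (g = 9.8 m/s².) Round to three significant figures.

The moment of inertia is MR², giving k ≡ I/(MR²) = 1.
Pure rolling means v = ωR; then KE = ½Mv² + ½I(v/R)² = ½(1+k)Mv² = Mv².
Energy conservation Mgh = ½(1+k)Mv² gives v = √(2gh/(1+k)) = √(2 × 9.8 × 3.54 / 2) = 5.89 m/s.
Then ω = v/R = 5.89 / 0.096 ≈ 61.4 rad/s.

ω ≈ 61.4 rad/s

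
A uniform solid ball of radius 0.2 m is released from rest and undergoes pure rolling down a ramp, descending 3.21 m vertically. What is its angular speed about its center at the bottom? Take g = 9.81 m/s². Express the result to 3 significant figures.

ω ≈ 33.5 rad/s

Here I = (2/5)MR², so the shape factor k = I/(MR²) = 0.4.
Rolling without slipping gives ω = v/R, so the total kinetic energy is ½Mv² + ½Iω² = ½(1+k)Mv² = (7/10)Mv².
Energy conservation Mgh = ½(1+k)Mv² gives v = √(2gh/(1+k)) = √(2 × 9.81 × 3.21 / 1.4) = 6.707 m/s.
The angular speed follows from ω = v/R = 6.707/0.2 ≈ 33.5 rad/s.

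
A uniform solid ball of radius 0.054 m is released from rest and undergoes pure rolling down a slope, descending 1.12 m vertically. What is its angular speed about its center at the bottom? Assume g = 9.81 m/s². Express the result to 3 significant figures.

With I = (2/5)MR², the ratio k = I/(MR²) is 0.4.
Rolling without slipping gives ω = v/R, so the total kinetic energy is ½Mv² + ½Iω² = ½(1+k)Mv² = (7/10)Mv².
Energy conservation Mgh = ½(1+k)Mv² gives v = √(2gh/(1+k)) = √(2 × 9.81 × 1.12 / 1.4) = 3.962 m/s.
Then ω = v/R = 3.962 / 0.054 ≈ 73.4 rad/s.

ω ≈ 73.4 rad/s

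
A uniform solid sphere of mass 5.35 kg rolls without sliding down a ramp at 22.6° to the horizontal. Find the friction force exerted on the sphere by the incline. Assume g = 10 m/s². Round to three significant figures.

With I = (2/5)MR², the ratio k = I/(MR²) is 0.4.
Newton's second law down the slope: Mg sinθ − f = Ma. The torque equation fR = Iα (with α = a/R) gives f = kMa.
Combining, a = g sinθ/(1+k) and f = kMa = kMg sinθ/(1+k).
f = 0.4 × 5.35 × 10 × sin22.6° / 1.4 ≈ 5.87 N.

f ≈ 5.87 N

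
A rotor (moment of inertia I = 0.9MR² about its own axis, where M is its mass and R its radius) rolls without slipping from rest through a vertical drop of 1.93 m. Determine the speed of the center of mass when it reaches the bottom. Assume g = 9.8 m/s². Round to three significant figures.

Here I = 0.9MR², so the shape factor k = I/(MR²) = 0.9.
Since it rolls without slipping, ω = v/R and KE = ½Mv² + ½Iω² = ½(1+k)Mv² = (19/20)Mv².
Setting Mgh = (19/20)Mv² gives v = √(2gh/(1+k)) = √(2·9.8·1.93/1.9) ≈ 4.46 m/s.

v ≈ 4.46 m/s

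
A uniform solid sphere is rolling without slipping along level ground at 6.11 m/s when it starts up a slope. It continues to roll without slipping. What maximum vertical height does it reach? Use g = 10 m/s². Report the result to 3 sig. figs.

h ≈ 2.61 m

With I = (2/5)MR², the ratio k = I/(MR²) is 0.4.
Since it rolls without slipping, ω = v/R and KE = ½Mv² + ½Iω² = ½(1+k)Mv² = (7/10)Mv².
All of this converts to potential energy at the highest point: (7/10)Mv₀² = Mgh.
Thus h = (1+k)v₀²/(2g) = 1.4 × 6.11² / (2 × 10) ≈ 2.61 m.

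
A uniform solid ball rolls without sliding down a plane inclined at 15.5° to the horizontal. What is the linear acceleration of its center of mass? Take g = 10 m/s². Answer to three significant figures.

a ≈ 1.91 m/s²

The moment of inertia is (2/5)MR², giving k ≡ I/(MR²) = 0.4.
Along the incline Mg sinθ − f = Ma, and torque about the center fR = Iα = kMR²(a/R) gives f = kMa.
Eliminating f: Mg sinθ = (1+k)Ma, so a = g sinθ/(1+k) = 10 × sin15.5° / 1.4 ≈ 1.91 m/s².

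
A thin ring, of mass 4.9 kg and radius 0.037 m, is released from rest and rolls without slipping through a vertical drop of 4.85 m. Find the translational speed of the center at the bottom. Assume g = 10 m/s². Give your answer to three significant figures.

v ≈ 6.96 m/s

For this body I = MR², i.e. k = I/(MR²) = 1.
Rolling without slipping gives ω = v/R, so the total kinetic energy is ½Mv² + ½Iω² = ½(1+k)Mv² = Mv².
Setting Mgh = Mv² gives v = √(2gh/(1+k)) = √(2·10·4.85/2) ≈ 6.96 m/s.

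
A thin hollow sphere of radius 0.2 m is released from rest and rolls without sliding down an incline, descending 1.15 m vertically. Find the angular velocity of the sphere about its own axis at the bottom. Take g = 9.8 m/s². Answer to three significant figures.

With I = (2/3)MR², the ratio k = I/(MR²) is 2/3.
Pure rolling means v = ωR; then KE = ½Mv² + ½I(v/R)² = ½(1+k)Mv² = (5/6)Mv².
Energy conservation Mgh = ½(1+k)Mv² gives v = √(2gh/(1+k)) = √(2 × 9.8 × 1.15 / 1.667) = 3.677 m/s.
The angular speed follows from ω = v/R = 3.677/0.2 ≈ 18.4 rad/s.

ω ≈ 18.4 rad/s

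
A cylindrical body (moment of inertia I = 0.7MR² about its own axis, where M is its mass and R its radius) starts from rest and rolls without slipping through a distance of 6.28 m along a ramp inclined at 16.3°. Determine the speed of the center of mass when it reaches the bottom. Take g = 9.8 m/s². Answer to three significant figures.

v ≈ 4.51 m/s

Here I = 0.7MR², so the shape factor k = I/(MR²) = 0.7.
Pure rolling means v = ωR; then KE = ½Mv² + ½I(v/R)² = ½(1+k)Mv² = (17/20)Mv².
The vertical drop is h = L sinθ = 6.28 × sin16.3° = 1.763 m.
Energy conservation: Mgh = (17/20)Mv², so v = √(2gh/(1+k)) = √(2 × 9.8 × 1.763 / 1.7) ≈ 4.51 m/s.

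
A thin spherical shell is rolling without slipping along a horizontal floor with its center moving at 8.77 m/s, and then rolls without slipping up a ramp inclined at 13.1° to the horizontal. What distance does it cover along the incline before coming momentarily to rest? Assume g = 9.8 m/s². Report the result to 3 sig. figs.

d ≈ 28.9 m

Here I = (2/3)MR², so the shape factor k = I/(MR²) = 2/3.
Rolling without slipping gives ω = v/R, so the total kinetic energy is ½Mv² + ½Iω² = ½(1+k)Mv² = (5/6)Mv².
Setting this equal to Mgh gives the vertical rise h = (1+k)v₀²/(2g) = 1.667×8.77²/(2×9.8) = 6.54 m.
Along the incline, d = h/sinθ = 6.54/sin13.1° ≈ 28.9 m.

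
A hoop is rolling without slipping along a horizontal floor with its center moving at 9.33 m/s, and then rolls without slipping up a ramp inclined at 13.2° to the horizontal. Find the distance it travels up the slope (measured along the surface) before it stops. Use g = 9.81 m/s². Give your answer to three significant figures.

With I = MR², the ratio k = I/(MR²) is 1.
The rolling condition ω = v/R makes the rotational term ½I(v/R)² = ½kMv², so KE_total = ½(1+k)Mv² = Mv².
Setting this equal to Mgh gives the vertical rise h = (1+k)v₀²/(2g) = 2×9.33²/(2×9.81) = 8.873 m.
Along the incline, d = h/sinθ = 8.873/sin13.2° ≈ 38.9 m.

d ≈ 38.9 m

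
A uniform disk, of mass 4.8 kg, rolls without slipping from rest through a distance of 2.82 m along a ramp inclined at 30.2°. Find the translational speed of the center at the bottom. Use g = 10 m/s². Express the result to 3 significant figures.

v ≈ 4.35 m/s

Here I = (1/2)MR², so the shape factor k = I/(MR²) = 0.5.
Rolling without slipping gives ω = v/R, so the total kinetic energy is ½Mv² + ½Iω² = ½(1+k)Mv² = (3/4)Mv².
The vertical drop is h = L sinθ = 2.82 × sin30.2° = 1.419 m.
Setting Mgh = (3/4)Mv² gives v = √(2gh/(1+k)) = √(2·10·1.419/1.5) ≈ 4.35 m/s.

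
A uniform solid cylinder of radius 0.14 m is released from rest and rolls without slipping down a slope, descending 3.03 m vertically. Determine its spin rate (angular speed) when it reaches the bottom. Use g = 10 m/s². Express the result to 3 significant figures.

ω ≈ 45.4 rad/s

With I = (1/2)MR², the ratio k = I/(MR²) is 0.5.
The rolling condition ω = v/R makes the rotational term ½I(v/R)² = ½kMv², so KE_total = ½(1+k)Mv² = (3/4)Mv².
Energy conservation Mgh = ½(1+k)Mv² gives v = √(2gh/(1+k)) = √(2 × 10 × 3.03 / 1.5) = 6.356 m/s.
Then ω = v/R = 6.356 / 0.14 ≈ 45.4 rad/s.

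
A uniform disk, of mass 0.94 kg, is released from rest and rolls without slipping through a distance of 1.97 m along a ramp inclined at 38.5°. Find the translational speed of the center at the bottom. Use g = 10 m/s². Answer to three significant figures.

For this body I = (1/2)MR², i.e. k = I/(MR²) = 0.5.
Rolling without slipping gives ω = v/R, so the total kinetic energy is ½Mv² + ½Iω² = ½(1+k)Mv² = (3/4)Mv².
The vertical drop is h = L sinθ = 1.97 × sin38.5° = 1.226 m.
Energy conservation: Mgh = (3/4)Mv², so v = √(2gh/(1+k)) = √(2 × 10 × 1.226 / 1.5) ≈ 4.04 m/s.

v ≈ 4.04 m/s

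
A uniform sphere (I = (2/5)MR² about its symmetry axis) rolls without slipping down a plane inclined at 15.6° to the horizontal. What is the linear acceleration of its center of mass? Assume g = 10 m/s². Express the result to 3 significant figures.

Here I = (2/5)MR², so the shape factor k = I/(MR²) = 0.4.
Newton's second law down the slope: Mg sinθ − f = Ma. The torque equation fR = Iα (with α = a/R) gives f = kMa.
Eliminating f: Mg sinθ = (1+k)Ma, so a = g sinθ/(1+k) = 10 × sin15.6° / 1.4 ≈ 1.92 m/s².

a ≈ 1.92 m/s²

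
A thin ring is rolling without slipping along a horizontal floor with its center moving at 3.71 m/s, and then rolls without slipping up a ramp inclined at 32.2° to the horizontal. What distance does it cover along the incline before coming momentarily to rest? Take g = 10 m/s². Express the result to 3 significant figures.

Here I = MR², so the shape factor k = I/(MR²) = 1.
Since it rolls without slipping, ω = v/R and KE = ½Mv² + ½Iω² = ½(1+k)Mv² = Mv².
Setting this equal to Mgh gives the vertical rise h = (1+k)v₀²/(2g) = 2×3.71²/(2×10) = 1.376 m.
Along the incline, d = h/sinθ = 1.376/sin32.2° ≈ 2.58 m.

d ≈ 2.58 m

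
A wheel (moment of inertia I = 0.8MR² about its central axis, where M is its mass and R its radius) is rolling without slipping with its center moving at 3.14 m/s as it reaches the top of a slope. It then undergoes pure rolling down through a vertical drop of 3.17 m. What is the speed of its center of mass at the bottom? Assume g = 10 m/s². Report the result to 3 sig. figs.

v ≈ 6.71 m/s

For this body I = 0.8MR², i.e. k = I/(MR²) = 0.8.
Pure rolling means v = ωR; then KE = ½Mv² + ½I(v/R)² = ½(1+k)Mv² = (9/10)Mv².
Energy conservation: (9/10)Mv₀² + Mgh = (9/10)Mv², so v² = v₀² + 2gh/(1+k).
v = √(3.14² + 2×10×3.17/1.8) = √45.08 ≈ 6.71 m/s.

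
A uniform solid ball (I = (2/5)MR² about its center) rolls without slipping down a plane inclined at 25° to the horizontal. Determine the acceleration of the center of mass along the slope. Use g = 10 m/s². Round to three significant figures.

With I = (2/5)MR², the ratio k = I/(MR²) is 0.4.
Along the incline Mg sinθ − f = Ma, and torque about the center fR = Iα = kMR²(a/R) gives f = kMa.
Eliminating f: Mg sinθ = (1+k)Ma, so a = g sinθ/(1+k) = 10 × sin25° / 1.4 ≈ 3.02 m/s².

a ≈ 3.02 m/s²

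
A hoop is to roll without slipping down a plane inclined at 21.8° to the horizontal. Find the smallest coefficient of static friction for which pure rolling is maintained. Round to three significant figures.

With I = MR², the ratio k = I/(MR²) is 1.
Along the incline Mg sinθ − f = Ma, and torque about the center fR = Iα = kMR²(a/R) gives f = kMa.
These give a = g sinθ/(1+k) and the required friction f = kMg sinθ/(1+k).
With N = Mg cosθ, the no-slip condition f ≤ μN gives μ_min = f/N = k tanθ/(1+k).
μ_min = 1 × tan21.8° / 2 ≈ 0.200.

μ_min ≈ 0.200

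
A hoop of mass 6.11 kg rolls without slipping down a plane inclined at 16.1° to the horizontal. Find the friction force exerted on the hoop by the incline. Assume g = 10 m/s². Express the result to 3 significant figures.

f ≈ 8.47 N

For this body I = MR², i.e. k = I/(MR²) = 1.
Translational: Mg sinθ − f = Ma. Rotational about the CM: fR = Iα = kMRa, so f = kMa.
Combining, a = g sinθ/(1+k) and f = kMa = kMg sinθ/(1+k).
f = 1 × 6.11 × 10 × sin16.1° / 2 ≈ 8.47 N.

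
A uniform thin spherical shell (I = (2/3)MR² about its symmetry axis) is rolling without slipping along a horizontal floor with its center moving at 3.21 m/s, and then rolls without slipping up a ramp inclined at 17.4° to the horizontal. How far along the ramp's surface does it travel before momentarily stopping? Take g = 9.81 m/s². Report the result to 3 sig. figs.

d ≈ 2.93 m

Here I = (2/3)MR², so the shape factor k = I/(MR²) = 2/3.
Since it rolls without slipping, ω = v/R and KE = ½Mv² + ½Iω² = ½(1+k)Mv² = (5/6)Mv².
Setting this equal to Mgh gives the vertical rise h = (1+k)v₀²/(2g) = 1.667×3.21²/(2×9.81) = 0.8753 m.
Along the incline, d = h/sinθ = 0.8753/sin17.4° ≈ 2.93 m.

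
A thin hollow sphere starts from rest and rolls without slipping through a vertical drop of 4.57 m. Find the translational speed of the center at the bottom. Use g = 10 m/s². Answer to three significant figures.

The moment of inertia is (2/3)MR², giving k ≡ I/(MR²) = 2/3.
Pure rolling means v = ωR; then KE = ½Mv² + ½I(v/R)² = ½(1+k)Mv² = (5/6)Mv².
Energy conservation: Mgh = (5/6)Mv², so v = √(2gh/(1+k)) = √(2 × 10 × 4.57 / 1.667) ≈ 7.41 m/s.

v ≈ 7.41 m/s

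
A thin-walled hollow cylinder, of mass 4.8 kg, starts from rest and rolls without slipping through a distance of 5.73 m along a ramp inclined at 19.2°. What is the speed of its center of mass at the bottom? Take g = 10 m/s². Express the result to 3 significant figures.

Here I = MR², so the shape factor k = I/(MR²) = 1.
Rolling without slipping gives ω = v/R, so the total kinetic energy is ½Mv² + ½Iω² = ½(1+k)Mv² = Mv².
The vertical drop is h = L sinθ = 5.73 × sin19.2° = 1.884 m.
Energy conservation: Mgh = Mv², so v = √(2gh/(1+k)) = √(2 × 10 × 1.884 / 2) ≈ 4.34 m/s.

v ≈ 4.34 m/s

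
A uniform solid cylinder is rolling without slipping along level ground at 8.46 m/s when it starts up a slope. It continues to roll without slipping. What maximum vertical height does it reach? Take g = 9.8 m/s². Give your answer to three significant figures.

h ≈ 5.48 m

For this body I = (1/2)MR², i.e. k = I/(MR²) = 0.5.
Pure rolling means v = ωR; then KE = ½Mv² + ½I(v/R)² = ½(1+k)Mv² = (3/4)Mv².
All of this converts to potential energy at the highest point: (3/4)Mv₀² = Mgh.
Thus h = (1+k)v₀²/(2g) = 1.5 × 8.46² / (2 × 9.8) ≈ 5.48 m.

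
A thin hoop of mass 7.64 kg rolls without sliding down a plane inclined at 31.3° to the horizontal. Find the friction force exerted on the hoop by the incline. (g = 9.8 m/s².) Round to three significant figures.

The moment of inertia is MR², giving k ≡ I/(MR²) = 1.
Translational: Mg sinθ − f = Ma. Rotational about the CM: fR = Iα = kMRa, so f = kMa.
Combining, a = g sinθ/(1+k) and f = kMa = kMg sinθ/(1+k).
f = 1 × 7.64 × 9.8 × sin31.3° / 2 ≈ 19.4 N.

f ≈ 19.4 N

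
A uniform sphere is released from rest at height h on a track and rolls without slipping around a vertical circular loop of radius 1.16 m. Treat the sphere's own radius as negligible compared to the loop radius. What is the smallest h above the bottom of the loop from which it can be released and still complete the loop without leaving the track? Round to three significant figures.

For this body I = (2/5)MR², i.e. k = I/(MR²) = 0.4.
At the top of the loop, the minimum-contact condition is Mg = Mv_top²/r, so v_top² = gr.
With ω = v/R, the kinetic energy at speed v is ½(1+k)Mv² = (7/10)Mv².
Energy conservation from release (height h) to the top (height 2r): Mgh = Mg(2r) + (7/10)M·gr.
Thus h_min = 2r + (1+k)r/2 = r(2 + 1.4/2) = 1.16 × 2.7 ≈ 3.13 m.

h_min ≈ 3.13 m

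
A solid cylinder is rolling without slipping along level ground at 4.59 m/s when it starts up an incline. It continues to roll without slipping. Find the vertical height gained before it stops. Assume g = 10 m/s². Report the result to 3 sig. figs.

The moment of inertia is (1/2)MR², giving k ≡ I/(MR²) = 0.5.
The rolling condition ω = v/R makes the rotational term ½I(v/R)² = ½kMv², so KE_total = ½(1+k)Mv² = (3/4)Mv².
At the top the kinetic energy is zero, so (3/4)Mv₀² = Mgh.
Thus h = (1+k)v₀²/(2g) = 1.5 × 4.59² / (2 × 10) ≈ 1.58 m.

h ≈ 1.58 m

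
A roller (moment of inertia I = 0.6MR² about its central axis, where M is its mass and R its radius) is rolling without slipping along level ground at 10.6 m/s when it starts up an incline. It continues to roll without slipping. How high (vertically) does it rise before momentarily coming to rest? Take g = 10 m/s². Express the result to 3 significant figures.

For this body I = 0.6MR², i.e. k = I/(MR²) = 0.6.
Pure rolling means v = ωR; then KE = ½Mv² + ½I(v/R)² = ½(1+k)Mv² = (4/5)Mv².
At the top the kinetic energy is zero, so (4/5)Mv₀² = Mgh.
Thus h = (1+k)v₀²/(2g) = 1.6 × 10.6² / (2 × 10) ≈ 8.99 m.

h ≈ 8.99 m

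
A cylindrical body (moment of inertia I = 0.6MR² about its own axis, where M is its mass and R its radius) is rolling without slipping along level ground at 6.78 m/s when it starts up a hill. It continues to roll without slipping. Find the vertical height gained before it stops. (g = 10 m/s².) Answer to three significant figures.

Here I = 0.6MR², so the shape factor k = I/(MR²) = 0.6.
The rolling condition ω = v/R makes the rotational term ½I(v/R)² = ½kMv², so KE_total = ½(1+k)Mv² = (4/5)Mv².
All of this converts to potential energy at the highest point: (4/5)Mv₀² = Mgh.
Thus h = (1+k)v₀²/(2g) = 1.6 × 6.78² / (2 × 10) ≈ 3.68 m.

h ≈ 3.68 m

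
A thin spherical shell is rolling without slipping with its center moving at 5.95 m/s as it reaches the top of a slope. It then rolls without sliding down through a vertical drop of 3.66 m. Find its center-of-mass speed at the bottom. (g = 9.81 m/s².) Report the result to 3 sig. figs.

v ≈ 8.86 m/s

Here I = (2/3)MR², so the shape factor k = I/(MR²) = 2/3.
Pure rolling means v = ωR; then KE = ½Mv² + ½I(v/R)² = ½(1+k)Mv² = (5/6)Mv².
Energy conservation: (5/6)Mv₀² + Mgh = (5/6)Mv², so v² = v₀² + 2gh/(1+k).
v = √(5.95² + 2×9.81×3.66/1.667) = √78.49 ≈ 8.86 m/s.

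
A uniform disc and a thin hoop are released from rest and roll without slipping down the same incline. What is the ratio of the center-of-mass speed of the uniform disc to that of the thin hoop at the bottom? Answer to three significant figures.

v_ratio ≈ 1.15

Each satisfies Mgh = ½(1+k)Mv² with k = I/(MR²), so v ∝ 1/√(1+k).
For the uniform disc k = 0.5; for the thin hoop k = 1.
v₁/v₂ = √((1+k₂)/(1+k₁)) = √(2/1.5) ≈ 1.15.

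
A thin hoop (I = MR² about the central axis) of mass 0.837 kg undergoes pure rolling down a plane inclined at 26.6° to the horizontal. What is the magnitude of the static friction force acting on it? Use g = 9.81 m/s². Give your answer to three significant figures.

f ≈ 1.84 N

For this body I = MR², i.e. k = I/(MR²) = 1.
Translational: Mg sinθ − f = Ma. Rotational about the CM: fR = Iα = kMRa, so f = kMa.
Combining, a = g sinθ/(1+k) and f = kMa = kMg sinθ/(1+k).
f = 1 × 0.837 × 9.81 × sin26.6° / 2 ≈ 1.84 N.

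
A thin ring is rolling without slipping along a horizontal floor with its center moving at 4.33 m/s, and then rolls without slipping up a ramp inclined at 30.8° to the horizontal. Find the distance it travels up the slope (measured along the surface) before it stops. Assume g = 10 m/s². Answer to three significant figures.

For this body I = MR², i.e. k = I/(MR²) = 1.
Since it rolls without slipping, ω = v/R and KE = ½Mv² + ½Iω² = ½(1+k)Mv² = Mv².
Setting this equal to Mgh gives the vertical rise h = (1+k)v₀²/(2g) = 2×4.33²/(2×10) = 1.875 m.
Along the incline, d = h/sinθ = 1.875/sin30.8° ≈ 3.66 m.

d ≈ 3.66 m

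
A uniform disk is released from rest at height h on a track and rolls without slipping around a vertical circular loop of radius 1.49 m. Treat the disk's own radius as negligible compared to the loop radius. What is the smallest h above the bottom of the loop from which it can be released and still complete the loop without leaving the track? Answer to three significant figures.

h_min ≈ 4.10 m

The moment of inertia is (1/2)MR², giving k ≡ I/(MR²) = 0.5.
At the top of the loop, the minimum-contact condition is Mg = Mv_top²/r, so v_top² = gr.
With ω = v/R, the kinetic energy at speed v is ½(1+k)Mv² = (3/4)Mv².
Energy conservation from release (height h) to the top (height 2r): Mgh = Mg(2r) + (3/4)M·gr.
Thus h_min = 2r + (1+k)r/2 = r(2 + 1.5/2) = 1.49 × 2.75 ≈ 4.10 m.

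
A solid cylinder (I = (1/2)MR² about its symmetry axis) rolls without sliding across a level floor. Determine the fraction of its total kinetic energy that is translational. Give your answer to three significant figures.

fraction ≈ 0.667

Here I = (1/2)MR², so the shape factor k = I/(MR²) = 0.5.
Since ω = v/R, the translational part is ½Mv² and the rotational part is ½I(v/R)² = ½kMv²; the total is ½(1+k)Mv².
The translational fraction is therefore 1/(1+k) = 1/1.5 ≈ 0.667.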